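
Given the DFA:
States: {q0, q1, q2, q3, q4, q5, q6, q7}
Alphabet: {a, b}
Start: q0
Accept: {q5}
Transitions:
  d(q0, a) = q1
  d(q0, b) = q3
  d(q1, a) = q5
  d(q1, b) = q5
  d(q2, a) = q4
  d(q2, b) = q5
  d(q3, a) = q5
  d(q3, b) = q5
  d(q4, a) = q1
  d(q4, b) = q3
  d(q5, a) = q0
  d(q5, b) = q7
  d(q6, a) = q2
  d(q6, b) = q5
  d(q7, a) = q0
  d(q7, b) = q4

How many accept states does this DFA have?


Accept states listed: {q5}
Counting: q5(1)

1


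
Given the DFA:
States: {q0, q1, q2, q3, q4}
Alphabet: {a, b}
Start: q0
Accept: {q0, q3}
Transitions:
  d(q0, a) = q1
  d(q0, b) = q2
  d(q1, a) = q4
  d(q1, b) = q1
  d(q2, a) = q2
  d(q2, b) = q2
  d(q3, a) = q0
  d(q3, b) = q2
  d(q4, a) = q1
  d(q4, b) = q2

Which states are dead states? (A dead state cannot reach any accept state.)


Forward reachability from each state:
  q0 -> reaches accept state q0 (live)
  q1 -> reaches {q1, q2, q4}, no accept state (dead)
  q2 -> reaches {q2}, no accept state (dead)
  q3 -> reaches accept state q0 (live)
  q4 -> reaches {q1, q2, q4}, no accept state (dead)

{q1, q2, q4}


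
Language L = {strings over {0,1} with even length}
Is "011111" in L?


length = 6; 6 mod 2 = 0

Yes, "011111" is in L


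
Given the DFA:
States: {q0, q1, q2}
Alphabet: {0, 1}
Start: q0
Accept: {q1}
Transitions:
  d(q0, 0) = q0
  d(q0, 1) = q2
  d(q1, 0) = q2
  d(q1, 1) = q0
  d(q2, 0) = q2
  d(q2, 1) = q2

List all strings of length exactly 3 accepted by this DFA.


All strings of length 3: 8 total
Accepted: 0

None


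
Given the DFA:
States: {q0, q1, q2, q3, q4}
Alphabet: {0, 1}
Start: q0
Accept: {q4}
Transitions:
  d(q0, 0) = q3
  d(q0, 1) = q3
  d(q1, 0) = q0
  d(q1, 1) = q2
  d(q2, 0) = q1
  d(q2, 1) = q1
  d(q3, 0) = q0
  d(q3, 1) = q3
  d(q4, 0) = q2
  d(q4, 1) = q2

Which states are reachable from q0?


BFS from q0:
  layer 0: {q0}
  layer 1: {q3}

{q0, q3}


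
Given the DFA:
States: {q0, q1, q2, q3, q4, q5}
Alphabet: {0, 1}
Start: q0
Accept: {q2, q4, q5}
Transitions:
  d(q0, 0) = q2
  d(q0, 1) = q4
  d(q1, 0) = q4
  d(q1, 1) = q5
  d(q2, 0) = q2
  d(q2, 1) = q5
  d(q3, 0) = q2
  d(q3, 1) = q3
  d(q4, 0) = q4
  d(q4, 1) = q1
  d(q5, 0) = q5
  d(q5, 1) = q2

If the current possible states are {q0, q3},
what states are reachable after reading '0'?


Apply transition on '0' from each current state:
  d(q0, 0) = q2
  d(q3, 0) = q2

{q2}


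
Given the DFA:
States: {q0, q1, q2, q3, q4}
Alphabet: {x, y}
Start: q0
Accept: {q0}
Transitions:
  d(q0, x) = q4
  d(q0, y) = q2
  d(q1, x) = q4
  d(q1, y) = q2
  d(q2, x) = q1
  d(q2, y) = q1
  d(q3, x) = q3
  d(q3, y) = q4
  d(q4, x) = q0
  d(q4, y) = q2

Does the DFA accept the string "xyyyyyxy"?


Trace: q0 -> q4 -> q2 -> q1 -> q2 -> q1 -> q2 -> q1 -> q2
Final state: q2
Accept states: {q0}

No, rejected (final state q2 is not an accept state)


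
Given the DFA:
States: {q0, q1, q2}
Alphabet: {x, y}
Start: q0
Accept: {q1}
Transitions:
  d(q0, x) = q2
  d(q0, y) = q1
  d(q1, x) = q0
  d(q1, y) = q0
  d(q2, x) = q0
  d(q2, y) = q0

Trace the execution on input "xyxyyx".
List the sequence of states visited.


Input: xyxyyx
d(q0, x) = q2
d(q2, y) = q0
d(q0, x) = q2
d(q2, y) = q0
d(q0, y) = q1
d(q1, x) = q0


q0 -> q2 -> q0 -> q2 -> q0 -> q1 -> q0


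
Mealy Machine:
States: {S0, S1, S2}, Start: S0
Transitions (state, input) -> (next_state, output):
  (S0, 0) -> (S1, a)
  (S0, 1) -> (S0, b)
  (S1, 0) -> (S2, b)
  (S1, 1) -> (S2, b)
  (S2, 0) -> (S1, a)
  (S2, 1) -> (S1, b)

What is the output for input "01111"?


Step-by-step:
  (S0, 0) -> (S1, a)
  (S1, 1) -> (S2, b)
  (S2, 1) -> (S1, b)
  (S1, 1) -> (S2, b)
  (S2, 1) -> (S1, b)

"abbbb"


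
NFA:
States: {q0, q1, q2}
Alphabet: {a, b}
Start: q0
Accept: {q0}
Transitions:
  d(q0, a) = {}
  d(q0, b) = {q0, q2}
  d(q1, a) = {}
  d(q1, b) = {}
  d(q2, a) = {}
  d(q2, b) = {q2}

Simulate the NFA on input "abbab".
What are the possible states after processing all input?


Start: {q0}
  --a--> {}
  --b--> {}
  --b--> {}
  --a--> {}
  --b--> {}

{} (empty set, no valid transitions)


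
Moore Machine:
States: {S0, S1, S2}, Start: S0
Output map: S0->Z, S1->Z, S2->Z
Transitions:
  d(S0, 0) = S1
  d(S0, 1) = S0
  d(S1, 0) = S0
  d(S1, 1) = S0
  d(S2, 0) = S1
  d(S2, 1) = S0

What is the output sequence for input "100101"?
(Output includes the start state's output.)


Start: S0 (output Z)
  --1--> S0 (output Z)
  --0--> S1 (output Z)
  --0--> S0 (output Z)
  --1--> S0 (output Z)
  --0--> S1 (output Z)
  --1--> S0 (output Z)

"ZZZZZZZ"


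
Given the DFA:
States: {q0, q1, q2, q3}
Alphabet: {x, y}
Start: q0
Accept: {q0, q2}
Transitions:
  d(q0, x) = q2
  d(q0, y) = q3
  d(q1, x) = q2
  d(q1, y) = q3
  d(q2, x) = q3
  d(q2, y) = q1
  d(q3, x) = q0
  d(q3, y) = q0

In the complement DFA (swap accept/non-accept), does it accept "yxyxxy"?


Trace: q0 -> q3 -> q0 -> q3 -> q0 -> q2 -> q1
Final: q1
Original accept: {q0, q2}
Complement: q1 is not in original accept

Yes, complement accepts (original rejects)


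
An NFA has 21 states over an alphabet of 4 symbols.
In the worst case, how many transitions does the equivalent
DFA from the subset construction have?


Subset construction: one DFA state per subset of NFA states = 2^21 = 2097152 states.
Each DFA state has 4 outgoing transitions: 2097152 * 4 = 8388608

8388608


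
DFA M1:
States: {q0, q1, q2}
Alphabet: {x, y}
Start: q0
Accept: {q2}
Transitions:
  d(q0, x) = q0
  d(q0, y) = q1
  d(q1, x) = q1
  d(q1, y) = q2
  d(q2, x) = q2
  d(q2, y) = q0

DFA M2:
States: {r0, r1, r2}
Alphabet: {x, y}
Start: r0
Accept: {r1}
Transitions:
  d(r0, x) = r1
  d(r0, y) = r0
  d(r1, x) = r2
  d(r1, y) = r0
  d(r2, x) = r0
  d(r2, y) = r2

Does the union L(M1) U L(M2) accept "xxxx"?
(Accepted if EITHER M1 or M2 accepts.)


M1: final=q0 accepted=False
M2: final=r1 accepted=True

Yes, union accepts


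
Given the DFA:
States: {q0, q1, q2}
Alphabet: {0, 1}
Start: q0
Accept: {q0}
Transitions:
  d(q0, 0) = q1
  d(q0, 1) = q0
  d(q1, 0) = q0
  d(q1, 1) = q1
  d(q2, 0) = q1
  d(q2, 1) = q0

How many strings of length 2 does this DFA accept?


Enumerating all length-2 strings:
  "00" -> q0 [accept]
  "01" -> q1 [reject]
  "10" -> q1 [reject]
  "11" -> q0 [accept]

2 out of 4


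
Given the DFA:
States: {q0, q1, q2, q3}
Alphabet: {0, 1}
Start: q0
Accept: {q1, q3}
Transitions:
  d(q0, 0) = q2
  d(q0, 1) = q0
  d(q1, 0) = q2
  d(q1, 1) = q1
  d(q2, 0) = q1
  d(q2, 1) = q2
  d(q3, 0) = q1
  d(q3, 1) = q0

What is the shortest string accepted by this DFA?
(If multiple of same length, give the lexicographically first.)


BFS by string length (lex-first path to each state shown):
  len 0: q0<-""
  len 1: q0<-"1", q2<-"0"
  len 2: q0<-"11", q1<-"00", q2<-"01"
Found accept state at length 2.

"00"


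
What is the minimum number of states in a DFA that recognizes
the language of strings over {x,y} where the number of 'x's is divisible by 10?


States track (count of 'x') mod 10.
Need 10 states: one per remainder 0..9; accept = remainder 0.

10


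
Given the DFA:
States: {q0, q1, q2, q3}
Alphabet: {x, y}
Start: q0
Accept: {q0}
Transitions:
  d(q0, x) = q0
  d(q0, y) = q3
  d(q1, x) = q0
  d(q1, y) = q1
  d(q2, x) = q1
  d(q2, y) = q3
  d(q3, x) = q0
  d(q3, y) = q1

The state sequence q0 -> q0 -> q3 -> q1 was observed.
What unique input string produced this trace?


Trace back each transition to find the symbol:
  q0 --[x]--> q0
  q0 --[y]--> q3
  q3 --[y]--> q1

"xyy"


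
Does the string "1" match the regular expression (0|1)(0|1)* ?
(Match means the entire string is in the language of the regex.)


|string| = 1; first = '1'; last = '1'

Yes, "1" matches (0|1)(0|1)*


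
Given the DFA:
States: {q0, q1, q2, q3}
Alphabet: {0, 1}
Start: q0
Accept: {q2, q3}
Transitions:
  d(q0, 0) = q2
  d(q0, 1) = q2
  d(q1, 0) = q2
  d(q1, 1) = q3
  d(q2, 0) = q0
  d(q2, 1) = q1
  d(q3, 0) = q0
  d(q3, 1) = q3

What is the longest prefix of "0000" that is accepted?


Run the DFA, marking each prefix where the state is accepting:
  "" -> q0 [reject]
  "0" -> q2 [accept]
  "00" -> q0 [reject]
  "000" -> q2 [accept]
  "0000" -> q0 [reject]

"000"


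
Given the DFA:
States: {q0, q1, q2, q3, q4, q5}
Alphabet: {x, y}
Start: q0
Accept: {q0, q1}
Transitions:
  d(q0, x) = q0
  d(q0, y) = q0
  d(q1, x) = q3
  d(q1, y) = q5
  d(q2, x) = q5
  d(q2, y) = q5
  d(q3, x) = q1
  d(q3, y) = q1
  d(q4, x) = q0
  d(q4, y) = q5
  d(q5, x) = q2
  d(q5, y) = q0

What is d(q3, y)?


Looking up transition d(q3, y)

q1


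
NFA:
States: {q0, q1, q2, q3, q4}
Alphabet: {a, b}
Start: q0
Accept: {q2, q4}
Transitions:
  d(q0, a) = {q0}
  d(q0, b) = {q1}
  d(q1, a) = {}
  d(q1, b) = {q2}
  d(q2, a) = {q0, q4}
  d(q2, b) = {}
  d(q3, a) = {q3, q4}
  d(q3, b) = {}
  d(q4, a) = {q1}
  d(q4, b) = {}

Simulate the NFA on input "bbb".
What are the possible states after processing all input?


Start: {q0}
  --b--> {q1}
  --b--> {q2}
  --b--> {}

{} (empty set, no valid transitions)


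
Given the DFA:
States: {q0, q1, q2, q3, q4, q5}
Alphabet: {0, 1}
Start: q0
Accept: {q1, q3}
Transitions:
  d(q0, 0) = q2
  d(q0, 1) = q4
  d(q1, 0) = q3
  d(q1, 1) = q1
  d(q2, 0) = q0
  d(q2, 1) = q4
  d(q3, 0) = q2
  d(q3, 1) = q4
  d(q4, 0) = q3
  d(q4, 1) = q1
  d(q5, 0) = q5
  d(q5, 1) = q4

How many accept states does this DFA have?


Accept states listed: {q1, q3}
Counting: q1(1) q3(2)

2


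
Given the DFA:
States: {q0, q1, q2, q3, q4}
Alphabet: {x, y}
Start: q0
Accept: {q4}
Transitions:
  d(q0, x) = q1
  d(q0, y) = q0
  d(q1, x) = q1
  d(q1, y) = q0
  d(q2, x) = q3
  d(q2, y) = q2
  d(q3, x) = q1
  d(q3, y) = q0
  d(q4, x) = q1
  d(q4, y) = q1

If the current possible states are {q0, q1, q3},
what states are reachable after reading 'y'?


Apply transition on 'y' from each current state:
  d(q0, y) = q0
  d(q1, y) = q0
  d(q3, y) = q0

{q0}


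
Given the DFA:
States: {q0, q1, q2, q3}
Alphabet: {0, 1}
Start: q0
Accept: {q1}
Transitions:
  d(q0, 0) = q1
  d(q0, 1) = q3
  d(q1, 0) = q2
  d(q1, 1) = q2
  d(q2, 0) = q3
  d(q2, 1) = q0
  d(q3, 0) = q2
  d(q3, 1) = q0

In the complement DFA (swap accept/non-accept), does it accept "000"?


Trace: q0 -> q1 -> q2 -> q3
Final: q3
Original accept: {q1}
Complement: q3 is not in original accept

Yes, complement accepts (original rejects)


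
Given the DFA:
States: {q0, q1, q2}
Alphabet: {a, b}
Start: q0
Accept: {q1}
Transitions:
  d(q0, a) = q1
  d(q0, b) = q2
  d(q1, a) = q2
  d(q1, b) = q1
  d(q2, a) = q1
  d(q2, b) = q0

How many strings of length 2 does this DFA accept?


Enumerating all length-2 strings:
  "aa" -> q2 [reject]
  "ab" -> q1 [accept]
  "ba" -> q1 [accept]
  "bb" -> q0 [reject]

2 out of 4


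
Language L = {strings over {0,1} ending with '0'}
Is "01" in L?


last symbol = '1'

No, "01" is not in L


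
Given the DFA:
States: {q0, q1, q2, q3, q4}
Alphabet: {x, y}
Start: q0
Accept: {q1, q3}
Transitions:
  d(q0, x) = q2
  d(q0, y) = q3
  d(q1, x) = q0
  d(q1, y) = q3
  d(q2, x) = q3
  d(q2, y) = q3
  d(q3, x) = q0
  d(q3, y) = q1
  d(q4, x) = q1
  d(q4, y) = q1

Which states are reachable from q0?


BFS from q0:
  layer 0: {q0}
  layer 1: {q2, q3}
  layer 2: {q1}

{q0, q1, q2, q3}


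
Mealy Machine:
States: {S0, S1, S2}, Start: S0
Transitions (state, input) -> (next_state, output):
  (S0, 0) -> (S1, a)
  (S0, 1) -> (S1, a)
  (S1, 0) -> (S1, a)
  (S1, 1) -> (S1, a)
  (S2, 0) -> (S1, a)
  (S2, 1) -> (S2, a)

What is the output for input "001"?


Step-by-step:
  (S0, 0) -> (S1, a)
  (S1, 0) -> (S1, a)
  (S1, 1) -> (S1, a)

"aaa"


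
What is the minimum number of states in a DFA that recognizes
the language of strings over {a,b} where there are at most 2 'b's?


States: count = 0, 1, ..., 2 (all accepting; 3 states), plus a dead state for count > 2.
Total: 3 + 1 = 4.

4


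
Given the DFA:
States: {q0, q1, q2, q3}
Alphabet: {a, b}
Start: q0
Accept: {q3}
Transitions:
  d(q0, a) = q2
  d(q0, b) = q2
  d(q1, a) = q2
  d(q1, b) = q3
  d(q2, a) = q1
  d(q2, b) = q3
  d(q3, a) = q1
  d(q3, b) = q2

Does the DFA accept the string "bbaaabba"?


Trace: q0 -> q2 -> q3 -> q1 -> q2 -> q1 -> q3 -> q2 -> q1
Final state: q1
Accept states: {q3}

No, rejected (final state q1 is not an accept state)


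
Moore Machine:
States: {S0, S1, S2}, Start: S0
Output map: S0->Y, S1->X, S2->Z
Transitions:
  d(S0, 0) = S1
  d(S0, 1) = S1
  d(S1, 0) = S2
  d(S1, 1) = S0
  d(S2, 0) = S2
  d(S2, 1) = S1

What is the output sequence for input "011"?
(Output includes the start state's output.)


Start: S0 (output Y)
  --0--> S1 (output X)
  --1--> S0 (output Y)
  --1--> S1 (output X)

"YXYX"


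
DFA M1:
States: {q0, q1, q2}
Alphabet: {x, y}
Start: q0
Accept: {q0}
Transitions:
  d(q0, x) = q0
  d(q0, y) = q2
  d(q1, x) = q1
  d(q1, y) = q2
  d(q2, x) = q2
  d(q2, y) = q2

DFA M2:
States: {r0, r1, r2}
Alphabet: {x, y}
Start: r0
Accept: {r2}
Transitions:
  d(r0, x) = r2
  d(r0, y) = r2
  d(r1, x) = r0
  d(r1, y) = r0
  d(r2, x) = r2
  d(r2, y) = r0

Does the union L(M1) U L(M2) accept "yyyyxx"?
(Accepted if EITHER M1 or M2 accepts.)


M1: final=q2 accepted=False
M2: final=r2 accepted=True

Yes, union accepts


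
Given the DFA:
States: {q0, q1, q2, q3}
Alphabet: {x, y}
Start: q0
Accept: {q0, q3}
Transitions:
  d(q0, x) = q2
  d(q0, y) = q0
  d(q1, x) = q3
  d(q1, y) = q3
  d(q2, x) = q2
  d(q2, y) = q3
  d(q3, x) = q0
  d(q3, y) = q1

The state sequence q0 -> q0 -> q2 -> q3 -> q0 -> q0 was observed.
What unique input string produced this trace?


Trace back each transition to find the symbol:
  q0 --[y]--> q0
  q0 --[x]--> q2
  q2 --[y]--> q3
  q3 --[x]--> q0
  q0 --[y]--> q0

"yxyxy"


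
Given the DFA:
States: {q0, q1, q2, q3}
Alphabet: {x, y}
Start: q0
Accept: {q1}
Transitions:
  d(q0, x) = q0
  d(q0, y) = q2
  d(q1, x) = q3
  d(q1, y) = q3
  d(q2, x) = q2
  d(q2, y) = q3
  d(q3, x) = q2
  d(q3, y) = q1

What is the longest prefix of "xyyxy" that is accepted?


Run the DFA, marking each prefix where the state is accepting:
  "" -> q0 [reject]
  "x" -> q0 [reject]
  "xy" -> q2 [reject]
  "xyy" -> q3 [reject]
  "xyyx" -> q2 [reject]
  "xyyxy" -> q3 [reject]

No prefix is accepted


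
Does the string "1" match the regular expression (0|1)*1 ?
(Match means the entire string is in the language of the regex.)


|string| = 1; first = '1'; last = '1'

Yes, "1" matches (0|1)*1


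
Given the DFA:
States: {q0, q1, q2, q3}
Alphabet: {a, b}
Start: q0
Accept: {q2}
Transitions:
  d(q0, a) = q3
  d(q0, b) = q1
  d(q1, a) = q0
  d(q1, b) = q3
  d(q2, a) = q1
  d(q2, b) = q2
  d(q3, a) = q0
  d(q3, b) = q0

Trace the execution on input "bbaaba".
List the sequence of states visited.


Input: bbaaba
d(q0, b) = q1
d(q1, b) = q3
d(q3, a) = q0
d(q0, a) = q3
d(q3, b) = q0
d(q0, a) = q3


q0 -> q1 -> q3 -> q0 -> q3 -> q0 -> q3


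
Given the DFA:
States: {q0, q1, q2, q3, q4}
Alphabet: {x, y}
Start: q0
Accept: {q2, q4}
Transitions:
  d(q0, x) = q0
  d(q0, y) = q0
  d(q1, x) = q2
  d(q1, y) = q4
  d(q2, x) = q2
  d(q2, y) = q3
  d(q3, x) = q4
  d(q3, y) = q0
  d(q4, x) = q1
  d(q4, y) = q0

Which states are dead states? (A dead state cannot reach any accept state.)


Forward reachability from each state:
  q0 -> reaches {q0}, no accept state (dead)
  q1 -> reaches accept state q2 (live)
  q2 -> reaches accept state q2 (live)
  q3 -> reaches accept state q2 (live)
  q4 -> reaches accept state q2 (live)

{q0}


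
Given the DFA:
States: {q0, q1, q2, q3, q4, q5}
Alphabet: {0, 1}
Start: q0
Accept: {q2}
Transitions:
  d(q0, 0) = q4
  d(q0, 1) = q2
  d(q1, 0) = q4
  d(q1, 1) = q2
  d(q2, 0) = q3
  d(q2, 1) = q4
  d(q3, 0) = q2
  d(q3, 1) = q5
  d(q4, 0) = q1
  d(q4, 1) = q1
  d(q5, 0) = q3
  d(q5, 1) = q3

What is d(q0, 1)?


Looking up transition d(q0, 1)

q2


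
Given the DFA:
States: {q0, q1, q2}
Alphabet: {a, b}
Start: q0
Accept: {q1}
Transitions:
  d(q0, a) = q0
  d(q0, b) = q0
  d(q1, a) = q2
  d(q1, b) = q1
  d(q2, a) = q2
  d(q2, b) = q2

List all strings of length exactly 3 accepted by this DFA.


All strings of length 3: 8 total
Accepted: 0

None


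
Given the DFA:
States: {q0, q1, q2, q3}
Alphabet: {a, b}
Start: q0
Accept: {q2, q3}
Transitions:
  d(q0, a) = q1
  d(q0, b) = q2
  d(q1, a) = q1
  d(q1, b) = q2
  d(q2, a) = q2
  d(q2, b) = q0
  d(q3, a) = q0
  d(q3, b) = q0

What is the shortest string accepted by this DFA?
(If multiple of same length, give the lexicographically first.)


BFS by string length (lex-first path to each state shown):
  len 0: q0<-""
  len 1: q1<-"a", q2<-"b"
Found accept state at length 1.

"b"


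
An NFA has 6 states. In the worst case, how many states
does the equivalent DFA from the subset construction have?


Subset construction: one DFA state per subset of NFA states.
2^6 = 64

64


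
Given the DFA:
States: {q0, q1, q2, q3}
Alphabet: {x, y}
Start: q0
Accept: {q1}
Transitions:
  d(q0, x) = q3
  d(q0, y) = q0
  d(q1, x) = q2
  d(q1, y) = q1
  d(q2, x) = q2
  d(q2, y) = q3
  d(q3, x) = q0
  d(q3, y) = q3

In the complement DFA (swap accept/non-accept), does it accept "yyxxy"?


Trace: q0 -> q0 -> q0 -> q3 -> q0 -> q0
Final: q0
Original accept: {q1}
Complement: q0 is not in original accept

Yes, complement accepts (original rejects)


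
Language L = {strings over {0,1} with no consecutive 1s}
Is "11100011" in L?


'11' occurs at index 0

No, "11100011" is not in L


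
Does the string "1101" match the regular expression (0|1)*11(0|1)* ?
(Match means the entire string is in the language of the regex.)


|string| = 4; first = '1'; last = '1'

Yes, "1101" matches (0|1)*11(0|1)*


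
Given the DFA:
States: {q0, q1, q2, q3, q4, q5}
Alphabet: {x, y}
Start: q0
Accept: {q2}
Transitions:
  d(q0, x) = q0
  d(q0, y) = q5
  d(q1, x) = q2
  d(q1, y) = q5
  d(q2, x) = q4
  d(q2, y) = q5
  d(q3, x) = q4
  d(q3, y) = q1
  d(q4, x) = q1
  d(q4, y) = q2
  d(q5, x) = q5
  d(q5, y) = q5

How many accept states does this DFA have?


Accept states listed: {q2}
Counting: q2(1)

1


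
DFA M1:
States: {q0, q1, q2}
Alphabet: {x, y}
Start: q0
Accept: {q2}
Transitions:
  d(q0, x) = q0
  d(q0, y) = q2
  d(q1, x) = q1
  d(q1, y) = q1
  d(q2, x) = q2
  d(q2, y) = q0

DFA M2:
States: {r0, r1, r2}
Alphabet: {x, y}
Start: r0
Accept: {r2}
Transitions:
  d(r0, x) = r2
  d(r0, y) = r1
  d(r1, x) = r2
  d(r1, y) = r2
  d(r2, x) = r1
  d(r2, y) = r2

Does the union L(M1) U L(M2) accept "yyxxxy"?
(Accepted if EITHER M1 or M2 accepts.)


M1: final=q2 accepted=True
M2: final=r2 accepted=True

Yes, union accepts


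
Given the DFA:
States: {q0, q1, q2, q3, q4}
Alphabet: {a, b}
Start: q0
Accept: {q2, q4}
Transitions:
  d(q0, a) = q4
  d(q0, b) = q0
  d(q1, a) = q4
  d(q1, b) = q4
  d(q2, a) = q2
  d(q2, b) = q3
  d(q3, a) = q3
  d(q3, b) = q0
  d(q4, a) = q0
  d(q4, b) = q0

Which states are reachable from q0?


BFS from q0:
  layer 0: {q0}
  layer 1: {q4}

{q0, q4}


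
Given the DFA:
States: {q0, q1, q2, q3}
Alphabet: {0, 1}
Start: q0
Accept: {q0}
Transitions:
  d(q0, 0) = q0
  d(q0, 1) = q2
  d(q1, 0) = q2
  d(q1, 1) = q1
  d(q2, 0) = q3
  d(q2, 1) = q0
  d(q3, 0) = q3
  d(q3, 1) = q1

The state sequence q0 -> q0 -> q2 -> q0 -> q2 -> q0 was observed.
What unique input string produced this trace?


Trace back each transition to find the symbol:
  q0 --[0]--> q0
  q0 --[1]--> q2
  q2 --[1]--> q0
  q0 --[1]--> q2
  q2 --[1]--> q0

"01111"


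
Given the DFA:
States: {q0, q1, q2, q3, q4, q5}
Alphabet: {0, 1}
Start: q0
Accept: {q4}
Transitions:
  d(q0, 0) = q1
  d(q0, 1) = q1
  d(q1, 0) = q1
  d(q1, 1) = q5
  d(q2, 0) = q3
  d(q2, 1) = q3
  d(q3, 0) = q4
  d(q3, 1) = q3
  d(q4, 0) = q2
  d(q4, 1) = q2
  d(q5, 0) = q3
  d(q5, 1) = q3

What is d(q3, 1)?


Looking up transition d(q3, 1)

q3


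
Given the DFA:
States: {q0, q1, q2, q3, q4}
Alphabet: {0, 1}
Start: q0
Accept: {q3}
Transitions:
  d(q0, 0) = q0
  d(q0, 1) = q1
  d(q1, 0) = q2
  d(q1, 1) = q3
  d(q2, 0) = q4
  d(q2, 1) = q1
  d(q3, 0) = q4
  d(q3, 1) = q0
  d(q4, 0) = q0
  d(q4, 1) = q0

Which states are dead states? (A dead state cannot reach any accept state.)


Forward reachability from each state:
  q0 -> reaches accept state q3 (live)
  q1 -> reaches accept state q3 (live)
  q2 -> reaches accept state q3 (live)
  q3 -> reaches accept state q3 (live)
  q4 -> reaches accept state q3 (live)

None (all states can reach an accept state)


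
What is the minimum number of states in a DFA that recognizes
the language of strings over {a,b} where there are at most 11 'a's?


States: count = 0, 1, ..., 11 (all accepting; 12 states), plus a dead state for count > 11.
Total: 12 + 1 = 13.

13


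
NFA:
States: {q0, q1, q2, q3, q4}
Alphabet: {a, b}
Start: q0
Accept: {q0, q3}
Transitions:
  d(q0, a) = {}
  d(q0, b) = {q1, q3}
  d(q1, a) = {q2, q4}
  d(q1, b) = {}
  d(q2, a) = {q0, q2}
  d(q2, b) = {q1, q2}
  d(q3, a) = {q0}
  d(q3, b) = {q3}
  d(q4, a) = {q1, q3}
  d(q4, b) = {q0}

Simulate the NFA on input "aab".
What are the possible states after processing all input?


Start: {q0}
  --a--> {}
  --a--> {}
  --b--> {}

{} (empty set, no valid transitions)


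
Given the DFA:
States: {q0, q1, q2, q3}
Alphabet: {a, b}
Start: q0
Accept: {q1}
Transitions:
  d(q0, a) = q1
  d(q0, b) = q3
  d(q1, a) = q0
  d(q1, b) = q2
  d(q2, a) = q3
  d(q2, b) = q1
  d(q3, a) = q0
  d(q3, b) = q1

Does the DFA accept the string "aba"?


Trace: q0 -> q1 -> q2 -> q3
Final state: q3
Accept states: {q1}

No, rejected (final state q3 is not an accept state)


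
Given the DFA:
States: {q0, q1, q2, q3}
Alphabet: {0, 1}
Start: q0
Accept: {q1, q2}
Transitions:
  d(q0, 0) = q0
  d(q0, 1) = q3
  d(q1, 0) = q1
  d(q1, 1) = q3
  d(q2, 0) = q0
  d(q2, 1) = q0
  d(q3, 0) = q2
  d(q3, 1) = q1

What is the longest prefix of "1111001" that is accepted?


Run the DFA, marking each prefix where the state is accepting:
  "" -> q0 [reject]
  "1" -> q3 [reject]
  "11" -> q1 [accept]
  "111" -> q3 [reject]
  "1111" -> q1 [accept]
  "11110" -> q1 [accept]
  "111100" -> q1 [accept]
  "1111001" -> q3 [reject]

"111100"


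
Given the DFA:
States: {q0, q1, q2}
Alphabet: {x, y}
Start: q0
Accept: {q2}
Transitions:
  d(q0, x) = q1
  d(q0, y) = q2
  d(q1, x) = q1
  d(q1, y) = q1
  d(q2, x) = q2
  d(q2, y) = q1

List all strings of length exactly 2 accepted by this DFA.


All strings of length 2: 4 total
Accepted: 1

"yx"


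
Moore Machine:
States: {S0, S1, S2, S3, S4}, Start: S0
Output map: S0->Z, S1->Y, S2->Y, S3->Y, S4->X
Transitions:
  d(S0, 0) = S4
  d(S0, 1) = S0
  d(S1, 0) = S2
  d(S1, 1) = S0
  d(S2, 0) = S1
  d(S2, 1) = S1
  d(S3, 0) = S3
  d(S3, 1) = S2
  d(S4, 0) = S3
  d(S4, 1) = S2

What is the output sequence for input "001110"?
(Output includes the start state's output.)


Start: S0 (output Z)
  --0--> S4 (output X)
  --0--> S3 (output Y)
  --1--> S2 (output Y)
  --1--> S1 (output Y)
  --1--> S0 (output Z)
  --0--> S4 (output X)

"ZXYYYZX"


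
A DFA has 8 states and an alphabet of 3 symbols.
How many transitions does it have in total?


Each state has exactly one transition per symbol.
8 * 3 = 24

24


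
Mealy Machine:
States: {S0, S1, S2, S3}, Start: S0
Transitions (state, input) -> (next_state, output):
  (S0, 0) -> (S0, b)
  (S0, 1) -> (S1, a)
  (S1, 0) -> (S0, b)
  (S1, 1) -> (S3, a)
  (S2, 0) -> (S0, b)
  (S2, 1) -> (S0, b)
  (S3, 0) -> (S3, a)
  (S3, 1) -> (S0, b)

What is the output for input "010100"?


Step-by-step:
  (S0, 0) -> (S0, b)
  (S0, 1) -> (S1, a)
  (S1, 0) -> (S0, b)
  (S0, 1) -> (S1, a)
  (S1, 0) -> (S0, b)
  (S0, 0) -> (S0, b)

"bababb"


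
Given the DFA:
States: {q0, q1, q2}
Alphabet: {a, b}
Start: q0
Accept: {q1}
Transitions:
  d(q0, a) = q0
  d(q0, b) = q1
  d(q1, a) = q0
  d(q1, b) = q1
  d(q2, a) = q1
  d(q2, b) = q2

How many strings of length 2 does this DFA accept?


Enumerating all length-2 strings:
  "aa" -> q0 [reject]
  "ab" -> q1 [accept]
  "ba" -> q0 [reject]
  "bb" -> q1 [accept]

2 out of 4


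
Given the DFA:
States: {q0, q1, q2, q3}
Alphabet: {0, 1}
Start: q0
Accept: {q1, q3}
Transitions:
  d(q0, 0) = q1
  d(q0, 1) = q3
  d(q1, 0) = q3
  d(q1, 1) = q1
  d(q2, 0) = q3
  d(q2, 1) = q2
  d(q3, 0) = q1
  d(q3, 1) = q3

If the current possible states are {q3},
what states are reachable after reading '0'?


Apply transition on '0' from each current state:
  d(q3, 0) = q1

{q1}


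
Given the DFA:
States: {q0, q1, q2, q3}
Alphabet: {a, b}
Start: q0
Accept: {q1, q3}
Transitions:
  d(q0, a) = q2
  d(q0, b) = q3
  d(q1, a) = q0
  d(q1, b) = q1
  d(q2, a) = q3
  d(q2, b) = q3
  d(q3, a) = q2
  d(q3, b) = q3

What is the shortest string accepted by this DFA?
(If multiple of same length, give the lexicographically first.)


BFS by string length (lex-first path to each state shown):
  len 0: q0<-""
  len 1: q2<-"a", q3<-"b"
Found accept state at length 1.

"b"


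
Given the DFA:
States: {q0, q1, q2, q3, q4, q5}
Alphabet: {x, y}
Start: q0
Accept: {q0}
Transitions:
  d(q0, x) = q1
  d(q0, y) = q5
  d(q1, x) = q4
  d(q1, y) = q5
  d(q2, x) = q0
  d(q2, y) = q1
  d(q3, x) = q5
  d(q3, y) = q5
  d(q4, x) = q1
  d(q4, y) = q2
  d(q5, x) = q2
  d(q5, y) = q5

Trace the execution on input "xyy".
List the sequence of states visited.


Input: xyy
d(q0, x) = q1
d(q1, y) = q5
d(q5, y) = q5


q0 -> q1 -> q5 -> q5


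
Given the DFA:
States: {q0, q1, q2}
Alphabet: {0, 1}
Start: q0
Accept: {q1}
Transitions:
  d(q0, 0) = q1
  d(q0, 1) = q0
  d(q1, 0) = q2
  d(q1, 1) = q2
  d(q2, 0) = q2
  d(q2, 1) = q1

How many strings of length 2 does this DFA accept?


Enumerating all length-2 strings:
  "00" -> q2 [reject]
  "01" -> q2 [reject]
  "10" -> q1 [accept]
  "11" -> q0 [reject]

1 out of 4


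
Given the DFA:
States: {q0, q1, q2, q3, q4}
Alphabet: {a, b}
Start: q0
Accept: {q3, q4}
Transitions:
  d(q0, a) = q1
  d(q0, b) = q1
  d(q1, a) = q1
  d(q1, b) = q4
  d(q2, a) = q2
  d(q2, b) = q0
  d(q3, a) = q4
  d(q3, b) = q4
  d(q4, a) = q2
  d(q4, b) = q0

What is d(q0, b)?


Looking up transition d(q0, b)

q1


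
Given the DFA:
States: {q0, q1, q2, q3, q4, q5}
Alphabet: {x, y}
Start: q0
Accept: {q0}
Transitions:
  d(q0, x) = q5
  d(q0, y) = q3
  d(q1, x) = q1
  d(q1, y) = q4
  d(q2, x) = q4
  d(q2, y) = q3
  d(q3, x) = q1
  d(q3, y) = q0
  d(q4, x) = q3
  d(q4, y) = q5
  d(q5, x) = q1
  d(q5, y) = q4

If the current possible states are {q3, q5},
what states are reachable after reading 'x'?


Apply transition on 'x' from each current state:
  d(q3, x) = q1
  d(q5, x) = q1

{q1}


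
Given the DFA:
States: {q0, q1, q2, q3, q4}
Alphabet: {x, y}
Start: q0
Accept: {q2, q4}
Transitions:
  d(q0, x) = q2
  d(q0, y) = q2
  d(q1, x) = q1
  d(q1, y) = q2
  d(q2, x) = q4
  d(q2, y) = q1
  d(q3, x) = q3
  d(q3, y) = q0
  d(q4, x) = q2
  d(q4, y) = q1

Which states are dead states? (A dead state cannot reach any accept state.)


Forward reachability from each state:
  q0 -> reaches accept state q2 (live)
  q1 -> reaches accept state q2 (live)
  q2 -> reaches accept state q2 (live)
  q3 -> reaches accept state q2 (live)
  q4 -> reaches accept state q2 (live)

None (all states can reach an accept state)


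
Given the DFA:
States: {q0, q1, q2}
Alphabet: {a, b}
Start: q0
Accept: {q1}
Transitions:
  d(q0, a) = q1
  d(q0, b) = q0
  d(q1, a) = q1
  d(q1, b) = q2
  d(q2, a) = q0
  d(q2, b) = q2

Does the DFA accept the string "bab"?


Trace: q0 -> q0 -> q1 -> q2
Final state: q2
Accept states: {q1}

No, rejected (final state q2 is not an accept state)


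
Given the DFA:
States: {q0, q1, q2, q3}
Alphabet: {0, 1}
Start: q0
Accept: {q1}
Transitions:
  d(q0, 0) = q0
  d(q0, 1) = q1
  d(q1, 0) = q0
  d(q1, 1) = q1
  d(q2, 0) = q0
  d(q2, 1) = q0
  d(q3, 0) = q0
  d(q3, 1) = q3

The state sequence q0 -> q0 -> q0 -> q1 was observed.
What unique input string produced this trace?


Trace back each transition to find the symbol:
  q0 --[0]--> q0
  q0 --[0]--> q0
  q0 --[1]--> q1

"001"


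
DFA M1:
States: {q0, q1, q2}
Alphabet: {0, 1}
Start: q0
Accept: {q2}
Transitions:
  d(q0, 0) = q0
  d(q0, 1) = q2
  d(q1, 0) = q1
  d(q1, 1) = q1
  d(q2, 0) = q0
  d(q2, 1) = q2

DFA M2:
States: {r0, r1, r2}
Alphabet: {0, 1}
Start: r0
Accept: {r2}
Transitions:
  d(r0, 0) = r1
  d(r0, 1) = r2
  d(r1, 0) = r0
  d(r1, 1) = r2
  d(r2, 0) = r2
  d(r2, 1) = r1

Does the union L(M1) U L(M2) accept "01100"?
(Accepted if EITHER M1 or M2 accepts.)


M1: final=q0 accepted=False
M2: final=r1 accepted=False

No, union rejects (neither accepts)


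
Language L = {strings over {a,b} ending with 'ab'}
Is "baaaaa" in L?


last two symbols = 'aa'

No, "baaaaa" is not in L


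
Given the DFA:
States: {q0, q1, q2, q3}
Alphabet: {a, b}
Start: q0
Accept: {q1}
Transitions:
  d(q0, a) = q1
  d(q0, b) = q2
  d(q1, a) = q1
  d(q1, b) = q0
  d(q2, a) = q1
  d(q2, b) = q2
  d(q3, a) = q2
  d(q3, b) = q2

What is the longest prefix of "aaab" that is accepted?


Run the DFA, marking each prefix where the state is accepting:
  "" -> q0 [reject]
  "a" -> q1 [accept]
  "aa" -> q1 [accept]
  "aaa" -> q1 [accept]
  "aaab" -> q0 [reject]

"aaa"


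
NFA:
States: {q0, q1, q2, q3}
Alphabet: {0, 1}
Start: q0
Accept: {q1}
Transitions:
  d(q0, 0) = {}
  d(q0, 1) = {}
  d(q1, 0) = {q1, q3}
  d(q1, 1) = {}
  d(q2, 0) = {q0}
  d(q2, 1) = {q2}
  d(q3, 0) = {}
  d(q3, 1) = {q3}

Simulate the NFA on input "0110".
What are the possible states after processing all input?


Start: {q0}
  --0--> {}
  --1--> {}
  --1--> {}
  --0--> {}

{} (empty set, no valid transitions)


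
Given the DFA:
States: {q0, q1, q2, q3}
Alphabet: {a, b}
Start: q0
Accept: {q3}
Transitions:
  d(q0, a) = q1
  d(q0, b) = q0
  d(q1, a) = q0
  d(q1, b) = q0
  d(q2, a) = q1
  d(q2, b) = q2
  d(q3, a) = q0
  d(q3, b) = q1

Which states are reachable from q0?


BFS from q0:
  layer 0: {q0}
  layer 1: {q1}

{q0, q1}


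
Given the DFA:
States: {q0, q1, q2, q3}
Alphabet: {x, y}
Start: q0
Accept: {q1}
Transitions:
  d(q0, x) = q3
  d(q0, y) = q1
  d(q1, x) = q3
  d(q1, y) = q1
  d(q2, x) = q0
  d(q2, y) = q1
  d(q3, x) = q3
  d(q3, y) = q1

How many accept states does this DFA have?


Accept states listed: {q1}
Counting: q1(1)

1


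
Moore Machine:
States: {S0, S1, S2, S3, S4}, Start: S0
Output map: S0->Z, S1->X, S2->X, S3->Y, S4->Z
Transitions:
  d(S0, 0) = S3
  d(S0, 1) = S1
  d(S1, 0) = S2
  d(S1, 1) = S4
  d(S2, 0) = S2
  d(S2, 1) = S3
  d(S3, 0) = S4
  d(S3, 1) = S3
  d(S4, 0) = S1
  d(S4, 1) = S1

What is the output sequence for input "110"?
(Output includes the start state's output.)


Start: S0 (output Z)
  --1--> S1 (output X)
  --1--> S4 (output Z)
  --0--> S1 (output X)

"ZXZX"


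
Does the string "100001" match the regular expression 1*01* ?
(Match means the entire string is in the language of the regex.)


|string| = 6; first = '1'; last = '1'

No, "100001" does not match 1*01*


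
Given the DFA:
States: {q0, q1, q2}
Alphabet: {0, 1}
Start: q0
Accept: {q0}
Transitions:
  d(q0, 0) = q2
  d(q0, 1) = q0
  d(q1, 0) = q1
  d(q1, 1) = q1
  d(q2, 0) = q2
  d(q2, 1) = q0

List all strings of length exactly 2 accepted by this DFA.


All strings of length 2: 4 total
Accepted: 2

"01", "11"


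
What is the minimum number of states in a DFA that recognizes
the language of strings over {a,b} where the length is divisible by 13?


States track (length) mod 13.
Need 13 states: one per remainder 0..12; accept = remainder 0.

13


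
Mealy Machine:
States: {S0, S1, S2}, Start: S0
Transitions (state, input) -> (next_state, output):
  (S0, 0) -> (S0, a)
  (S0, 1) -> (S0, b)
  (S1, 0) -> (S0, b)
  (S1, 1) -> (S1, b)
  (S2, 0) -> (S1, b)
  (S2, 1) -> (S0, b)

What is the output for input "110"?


Step-by-step:
  (S0, 1) -> (S0, b)
  (S0, 1) -> (S0, b)
  (S0, 0) -> (S0, a)

"bba"


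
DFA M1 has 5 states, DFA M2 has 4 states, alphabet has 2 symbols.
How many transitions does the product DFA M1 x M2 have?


Product DFA has 5 * 4 = 20 states.
Each has 2 transitions: 20 * 2 = 40

40


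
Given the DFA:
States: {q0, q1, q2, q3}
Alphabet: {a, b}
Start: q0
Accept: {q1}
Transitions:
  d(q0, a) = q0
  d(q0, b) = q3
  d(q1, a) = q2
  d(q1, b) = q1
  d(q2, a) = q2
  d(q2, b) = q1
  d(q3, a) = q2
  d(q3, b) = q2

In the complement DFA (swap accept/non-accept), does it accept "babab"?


Trace: q0 -> q3 -> q2 -> q1 -> q2 -> q1
Final: q1
Original accept: {q1}
Complement: q1 is in original accept

No, complement rejects (original accepts)


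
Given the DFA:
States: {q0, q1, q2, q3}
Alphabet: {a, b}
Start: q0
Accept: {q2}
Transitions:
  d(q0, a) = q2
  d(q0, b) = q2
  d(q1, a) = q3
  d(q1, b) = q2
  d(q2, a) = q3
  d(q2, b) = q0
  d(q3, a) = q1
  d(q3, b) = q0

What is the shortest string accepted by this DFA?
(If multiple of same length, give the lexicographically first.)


BFS by string length (lex-first path to each state shown):
  len 0: q0<-""
  len 1: q2<-"a"
Found accept state at length 1.

"a"


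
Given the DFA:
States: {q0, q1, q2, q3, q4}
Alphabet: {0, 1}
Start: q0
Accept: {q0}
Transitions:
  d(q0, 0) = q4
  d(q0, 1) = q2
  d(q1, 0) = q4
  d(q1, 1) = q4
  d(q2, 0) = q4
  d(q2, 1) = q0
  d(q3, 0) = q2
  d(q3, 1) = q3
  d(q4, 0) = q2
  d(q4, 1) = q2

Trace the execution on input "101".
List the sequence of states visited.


Input: 101
d(q0, 1) = q2
d(q2, 0) = q4
d(q4, 1) = q2


q0 -> q2 -> q4 -> q2


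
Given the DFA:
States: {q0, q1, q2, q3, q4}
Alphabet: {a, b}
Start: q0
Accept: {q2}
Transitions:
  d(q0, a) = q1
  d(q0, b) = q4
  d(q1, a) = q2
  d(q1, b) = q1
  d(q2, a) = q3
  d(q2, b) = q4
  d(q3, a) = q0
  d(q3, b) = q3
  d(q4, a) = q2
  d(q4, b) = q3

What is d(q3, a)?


Looking up transition d(q3, a)

q0


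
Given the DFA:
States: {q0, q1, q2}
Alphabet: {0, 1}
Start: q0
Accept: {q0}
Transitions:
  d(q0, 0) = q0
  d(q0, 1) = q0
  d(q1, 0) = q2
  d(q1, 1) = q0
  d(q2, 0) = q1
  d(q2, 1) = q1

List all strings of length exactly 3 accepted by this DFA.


All strings of length 3: 8 total
Accepted: 8

"000", "001", "010", "011", "100", "101", "110", "111"


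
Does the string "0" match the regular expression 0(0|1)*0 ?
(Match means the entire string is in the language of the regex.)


|string| = 1; first = '0'; last = '0'

No, "0" does not match 0(0|1)*0


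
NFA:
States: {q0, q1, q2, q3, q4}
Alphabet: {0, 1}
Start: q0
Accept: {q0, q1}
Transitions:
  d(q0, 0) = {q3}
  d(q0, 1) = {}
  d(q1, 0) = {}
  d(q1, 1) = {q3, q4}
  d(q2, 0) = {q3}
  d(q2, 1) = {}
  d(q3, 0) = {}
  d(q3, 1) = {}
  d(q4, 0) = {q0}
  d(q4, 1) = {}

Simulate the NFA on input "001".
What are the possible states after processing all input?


Start: {q0}
  --0--> {q3}
  --0--> {}
  --1--> {}

{} (empty set, no valid transitions)


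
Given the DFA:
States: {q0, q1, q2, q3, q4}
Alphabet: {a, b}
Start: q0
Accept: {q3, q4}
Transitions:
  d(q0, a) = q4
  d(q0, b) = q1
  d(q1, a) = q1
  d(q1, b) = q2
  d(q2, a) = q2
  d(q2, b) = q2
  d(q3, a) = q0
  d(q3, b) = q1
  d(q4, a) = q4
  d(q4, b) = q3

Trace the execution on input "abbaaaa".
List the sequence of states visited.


Input: abbaaaa
d(q0, a) = q4
d(q4, b) = q3
d(q3, b) = q1
d(q1, a) = q1
d(q1, a) = q1
d(q1, a) = q1
d(q1, a) = q1


q0 -> q4 -> q3 -> q1 -> q1 -> q1 -> q1 -> q1


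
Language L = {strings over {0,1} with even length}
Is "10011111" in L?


length = 8; 8 mod 2 = 0

Yes, "10011111" is in L


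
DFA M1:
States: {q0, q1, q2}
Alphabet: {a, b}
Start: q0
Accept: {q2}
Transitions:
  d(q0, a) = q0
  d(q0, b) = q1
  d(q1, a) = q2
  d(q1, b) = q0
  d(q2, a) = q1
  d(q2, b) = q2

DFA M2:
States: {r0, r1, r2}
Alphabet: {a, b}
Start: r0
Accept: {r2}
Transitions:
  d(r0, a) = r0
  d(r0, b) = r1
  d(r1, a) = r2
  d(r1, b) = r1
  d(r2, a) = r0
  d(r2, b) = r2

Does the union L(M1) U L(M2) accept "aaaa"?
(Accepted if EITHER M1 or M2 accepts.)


M1: final=q0 accepted=False
M2: final=r0 accepted=False

No, union rejects (neither accepts)


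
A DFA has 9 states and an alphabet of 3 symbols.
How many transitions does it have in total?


Each state has exactly one transition per symbol.
9 * 3 = 27

27


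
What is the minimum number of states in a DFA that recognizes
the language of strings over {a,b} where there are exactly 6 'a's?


States: count = 0, 1, ..., 6 (that's 7 states), plus a dead state for count > 6.
Total: 7 + 1 = 8. Accept = count-6 state.

8


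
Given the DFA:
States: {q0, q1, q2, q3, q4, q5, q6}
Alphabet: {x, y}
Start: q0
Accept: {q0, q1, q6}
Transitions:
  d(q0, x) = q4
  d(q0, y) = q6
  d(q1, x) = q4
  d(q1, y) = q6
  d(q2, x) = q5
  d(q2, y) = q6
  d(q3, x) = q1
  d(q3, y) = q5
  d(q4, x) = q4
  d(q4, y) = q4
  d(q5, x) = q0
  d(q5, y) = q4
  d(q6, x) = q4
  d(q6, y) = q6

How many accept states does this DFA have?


Accept states listed: {q0, q1, q6}
Counting: q0(1) q1(2) q6(3)

3


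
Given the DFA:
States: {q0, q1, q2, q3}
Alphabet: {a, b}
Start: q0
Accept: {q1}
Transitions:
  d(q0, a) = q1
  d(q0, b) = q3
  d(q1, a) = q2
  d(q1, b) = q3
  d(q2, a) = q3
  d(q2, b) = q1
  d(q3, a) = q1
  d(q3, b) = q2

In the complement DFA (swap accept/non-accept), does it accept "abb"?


Trace: q0 -> q1 -> q3 -> q2
Final: q2
Original accept: {q1}
Complement: q2 is not in original accept

Yes, complement accepts (original rejects)


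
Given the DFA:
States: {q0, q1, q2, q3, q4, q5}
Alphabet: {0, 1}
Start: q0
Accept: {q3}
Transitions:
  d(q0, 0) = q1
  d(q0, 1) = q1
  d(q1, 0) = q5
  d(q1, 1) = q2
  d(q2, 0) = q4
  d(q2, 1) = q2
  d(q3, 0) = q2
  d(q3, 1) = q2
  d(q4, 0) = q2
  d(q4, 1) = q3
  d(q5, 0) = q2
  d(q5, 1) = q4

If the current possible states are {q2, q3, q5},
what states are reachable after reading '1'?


Apply transition on '1' from each current state:
  d(q2, 1) = q2
  d(q3, 1) = q2
  d(q5, 1) = q4

{q2, q4}


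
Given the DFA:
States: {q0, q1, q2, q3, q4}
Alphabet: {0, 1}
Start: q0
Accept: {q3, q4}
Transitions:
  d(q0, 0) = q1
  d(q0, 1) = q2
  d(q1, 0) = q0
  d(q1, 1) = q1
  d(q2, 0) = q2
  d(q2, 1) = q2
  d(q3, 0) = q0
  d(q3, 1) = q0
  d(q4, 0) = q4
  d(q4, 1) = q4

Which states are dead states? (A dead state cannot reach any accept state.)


Forward reachability from each state:
  q0 -> reaches {q0, q1, q2}, no accept state (dead)
  q1 -> reaches {q0, q1, q2}, no accept state (dead)
  q2 -> reaches {q2}, no accept state (dead)
  q3 -> reaches accept state q3 (live)
  q4 -> reaches accept state q4 (live)

{q0, q1, q2}


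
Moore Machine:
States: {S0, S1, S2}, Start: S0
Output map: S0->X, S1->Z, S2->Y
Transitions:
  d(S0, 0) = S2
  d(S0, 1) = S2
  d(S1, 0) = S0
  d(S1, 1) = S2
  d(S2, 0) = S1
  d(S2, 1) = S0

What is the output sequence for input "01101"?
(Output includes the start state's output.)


Start: S0 (output X)
  --0--> S2 (output Y)
  --1--> S0 (output X)
  --1--> S2 (output Y)
  --0--> S1 (output Z)
  --1--> S2 (output Y)

"XYXYZY"


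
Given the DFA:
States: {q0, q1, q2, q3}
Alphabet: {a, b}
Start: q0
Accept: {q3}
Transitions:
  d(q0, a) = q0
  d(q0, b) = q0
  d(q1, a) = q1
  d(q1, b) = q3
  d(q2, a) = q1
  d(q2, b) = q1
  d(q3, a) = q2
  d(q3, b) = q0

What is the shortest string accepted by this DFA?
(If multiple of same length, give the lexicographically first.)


BFS by string length (lex-first path to each state shown):
  len 0: q0<-""
  len 1: q0<-"a"
  len 2: q0<-"aa"
  len 3: q0<-"aaa"
  len 4: q0<-"aaaa"
  len 5: q0<-"aaaaa"
  len 6: q0<-"aaaaaa"
  len 7: q0<-"aaaaaaa"
  len 8: q0<-"aaaaaaaa"

No string accepted (empty language)


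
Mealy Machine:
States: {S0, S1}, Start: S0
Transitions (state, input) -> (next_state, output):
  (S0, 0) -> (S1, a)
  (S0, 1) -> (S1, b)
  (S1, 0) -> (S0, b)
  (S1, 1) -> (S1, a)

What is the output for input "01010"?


Step-by-step:
  (S0, 0) -> (S1, a)
  (S1, 1) -> (S1, a)
  (S1, 0) -> (S0, b)
  (S0, 1) -> (S1, b)
  (S1, 0) -> (S0, b)

"aabbb"


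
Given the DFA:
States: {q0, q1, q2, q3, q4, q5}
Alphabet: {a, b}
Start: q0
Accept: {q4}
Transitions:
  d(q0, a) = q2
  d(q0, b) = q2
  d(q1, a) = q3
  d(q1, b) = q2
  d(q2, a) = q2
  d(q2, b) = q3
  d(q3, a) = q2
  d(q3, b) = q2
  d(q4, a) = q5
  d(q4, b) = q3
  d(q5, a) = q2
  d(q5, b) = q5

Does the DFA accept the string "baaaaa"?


Trace: q0 -> q2 -> q2 -> q2 -> q2 -> q2 -> q2
Final state: q2
Accept states: {q4}

No, rejected (final state q2 is not an accept state)


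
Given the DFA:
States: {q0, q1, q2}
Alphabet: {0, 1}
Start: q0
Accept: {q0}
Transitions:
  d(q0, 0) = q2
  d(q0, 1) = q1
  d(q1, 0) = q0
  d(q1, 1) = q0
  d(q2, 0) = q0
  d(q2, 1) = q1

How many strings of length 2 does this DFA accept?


Enumerating all length-2 strings:
  "00" -> q0 [accept]
  "01" -> q1 [reject]
  "10" -> q0 [accept]
  "11" -> q0 [accept]

3 out of 4
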